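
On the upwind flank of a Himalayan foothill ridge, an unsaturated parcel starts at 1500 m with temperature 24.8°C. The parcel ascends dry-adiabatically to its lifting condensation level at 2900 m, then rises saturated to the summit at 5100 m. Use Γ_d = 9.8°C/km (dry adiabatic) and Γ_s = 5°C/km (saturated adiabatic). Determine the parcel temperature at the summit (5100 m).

0.08°C

1500 → 2900 m (dry, 9.8°C/km): ΔT = -9.8 × 1.4 = -13.72°C → T = 11.08°C
2900 → 5100 m (saturated, 5°C/km): ΔT = -5 × 2.2 = -11°C → T = 0.08°C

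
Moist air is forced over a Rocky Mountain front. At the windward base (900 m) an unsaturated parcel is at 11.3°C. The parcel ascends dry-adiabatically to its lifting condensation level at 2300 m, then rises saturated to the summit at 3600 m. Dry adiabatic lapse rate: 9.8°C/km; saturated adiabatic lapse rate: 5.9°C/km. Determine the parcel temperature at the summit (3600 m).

900 → 2300 m (dry, 9.8°C/km): ΔT = -9.8 × 1.4 = -13.72°C → T = -2.42°C
2300 → 3600 m (saturated, 5.9°C/km): ΔT = -5.9 × 1.3 = -7.67°C → T = -10.09°C

-10.09°C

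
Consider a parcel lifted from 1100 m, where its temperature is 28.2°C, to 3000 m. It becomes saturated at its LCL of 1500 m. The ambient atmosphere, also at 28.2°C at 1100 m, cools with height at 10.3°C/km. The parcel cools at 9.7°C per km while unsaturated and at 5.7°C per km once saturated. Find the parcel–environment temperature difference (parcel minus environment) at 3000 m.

+7.14°C (parcel warmer than environment)

Parcel:
  1100–1500 m, dry: Δz = 0.4 km ⇒ ΔT = -3.88°C; T = 24.32°C
  1500–3000 m, saturated: Δz = 1.5 km ⇒ ΔT = -8.55°C; T = 15.77°C
Environment:
  1100–3000 m, environment: Δz = 1.9 km ⇒ ΔT = -19.57°C; T = 8.63°C
T_parcel − T_env = 15.77 − 8.63 = +7.14°C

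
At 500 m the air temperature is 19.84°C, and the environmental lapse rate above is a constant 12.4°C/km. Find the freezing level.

Height above start = (19.84 − 0) / 12.4 = 1.6 km
Altitude = 500 m + 1600 m = 2100 m

2100 m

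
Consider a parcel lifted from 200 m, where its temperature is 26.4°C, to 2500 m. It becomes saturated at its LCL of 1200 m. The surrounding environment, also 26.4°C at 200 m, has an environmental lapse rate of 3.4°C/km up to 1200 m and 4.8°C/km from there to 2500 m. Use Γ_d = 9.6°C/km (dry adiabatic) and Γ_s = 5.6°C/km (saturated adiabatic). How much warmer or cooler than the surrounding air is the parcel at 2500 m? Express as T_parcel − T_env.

-7.24°C (parcel cooler than environment)

Parcel:
  200–1200 m, dry: Δz = 1 km ⇒ ΔT = -9.6°C; T = 16.8°C
  1200–2500 m, saturated: Δz = 1.3 km ⇒ ΔT = -7.28°C; T = 9.52°C
Environment:
  200–1200 m, environment, lower layer: Δz = 1 km ⇒ ΔT = -3.4°C; T = 23°C
  1200–2500 m, environment, upper layer: Δz = 1.3 km ⇒ ΔT = -6.24°C; T = 16.76°C
T_parcel − T_env = 9.52 − 16.76 = -7.24°C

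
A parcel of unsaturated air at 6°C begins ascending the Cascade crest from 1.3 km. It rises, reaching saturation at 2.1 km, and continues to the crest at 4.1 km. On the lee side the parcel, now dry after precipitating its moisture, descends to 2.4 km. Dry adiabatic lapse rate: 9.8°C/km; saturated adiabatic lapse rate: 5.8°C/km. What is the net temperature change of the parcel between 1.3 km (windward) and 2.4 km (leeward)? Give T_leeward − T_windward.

Dry to 2100 m: -9.8 × 0.8 km = -7.84°C, so T = -1.84°C.
Saturated to 4100 m: -5.8 × 2 km = -11.6°C, so T = -13.44°C.
Dry descent to 2400 m: +9.8 × 1.7 km = +16.66°C, so T = 3.22°C.
Net change vs windward start: 3.22 − 6 = -2.78°C

-2.78°C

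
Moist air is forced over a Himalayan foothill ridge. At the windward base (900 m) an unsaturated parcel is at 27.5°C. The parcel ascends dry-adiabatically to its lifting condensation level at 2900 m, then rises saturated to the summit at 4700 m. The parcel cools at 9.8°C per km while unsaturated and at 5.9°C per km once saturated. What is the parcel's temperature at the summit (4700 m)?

900–2900 m, dry: Δz = 2 km ⇒ ΔT = -19.6°C; T = 7.9°C
2900–4700 m, saturated: Δz = 1.8 km ⇒ ΔT = -10.62°C; T = -2.72°C

-2.72°C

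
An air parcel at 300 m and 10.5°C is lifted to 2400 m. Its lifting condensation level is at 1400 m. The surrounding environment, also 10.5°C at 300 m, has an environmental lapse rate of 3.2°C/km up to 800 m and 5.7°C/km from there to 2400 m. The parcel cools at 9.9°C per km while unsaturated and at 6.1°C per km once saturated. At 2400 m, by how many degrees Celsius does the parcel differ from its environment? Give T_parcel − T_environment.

-6.27°C (parcel cooler than environment)

Parcel:
  Dry to 1400 m: -9.9 × 1.1 km = -10.89°C, so T = -0.39°C.
  Saturated to 2400 m: -6.1 × 1 km = -6.1°C, so T = -6.49°C.
Environment:
  Environment, lower layer to 800 m: -3.2 × 0.5 km = -1.6°C, so T = 8.9°C.
  Environment, upper layer to 2400 m: -5.7 × 1.6 km = -9.12°C, so T = -0.22°C.
T_parcel − T_env = -6.49 − (-0.22) = -6.27°C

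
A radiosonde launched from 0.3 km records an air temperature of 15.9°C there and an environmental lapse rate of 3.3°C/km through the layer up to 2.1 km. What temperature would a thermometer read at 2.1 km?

9.96°C

300–2100 m, environmental: Δz = 1.8 km ⇒ ΔT = -5.94°C; T = 9.96°C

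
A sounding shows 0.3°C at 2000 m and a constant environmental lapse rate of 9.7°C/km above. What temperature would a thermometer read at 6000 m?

-38.5°C

2000 → 6000 m (environmental, 9.7°C/km): ΔT = -9.7 × 4 = -38.8°C → T = -38.5°C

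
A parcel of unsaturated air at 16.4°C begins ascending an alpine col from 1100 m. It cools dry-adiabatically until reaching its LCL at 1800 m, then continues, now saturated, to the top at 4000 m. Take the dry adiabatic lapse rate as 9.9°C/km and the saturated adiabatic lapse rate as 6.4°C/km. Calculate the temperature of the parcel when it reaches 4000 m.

Dry to 1800 m: -9.9 × 0.7 km = -6.93°C, so T = 9.47°C.
Saturated to 4000 m: -6.4 × 2.2 km = -14.08°C, so T = -4.61°C.

-4.61°C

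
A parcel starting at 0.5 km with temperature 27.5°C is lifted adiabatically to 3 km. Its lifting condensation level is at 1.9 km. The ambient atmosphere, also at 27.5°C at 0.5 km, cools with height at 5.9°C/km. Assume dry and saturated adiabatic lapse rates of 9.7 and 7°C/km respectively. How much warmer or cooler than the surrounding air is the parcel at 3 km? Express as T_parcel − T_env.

Parcel:
  From 500 m to 1900 m (dry): cools by 9.7 × 1.4 = 13.58°C, giving 13.92°C.
  From 1900 m to 3000 m (saturated): cools by 7 × 1.1 = 7.7°C, giving 6.22°C.
Environment:
  From 500 m to 3000 m (environment): cools by 5.9 × 2.5 = 14.75°C, giving 12.75°C.
T_parcel − T_env = 6.22 − 12.75 = -6.53°C

-6.53°C (parcel cooler than environment)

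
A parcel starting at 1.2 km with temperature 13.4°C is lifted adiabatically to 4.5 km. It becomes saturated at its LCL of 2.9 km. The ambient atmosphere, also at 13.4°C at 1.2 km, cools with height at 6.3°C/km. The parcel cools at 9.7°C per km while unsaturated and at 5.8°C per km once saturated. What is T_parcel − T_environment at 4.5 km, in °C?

-4.98°C (parcel cooler than environment)

Parcel:
  1200–2900 m, dry: Δz = 1.7 km ⇒ ΔT = -16.49°C; T = -3.09°C
  2900–4500 m, saturated: Δz = 1.6 km ⇒ ΔT = -9.28°C; T = -12.37°C
Environment:
  1200–4500 m, environment: Δz = 3.3 km ⇒ ΔT = -20.79°C; T = -7.39°C
T_parcel − T_env = -12.37 − (-7.39) = -4.98°C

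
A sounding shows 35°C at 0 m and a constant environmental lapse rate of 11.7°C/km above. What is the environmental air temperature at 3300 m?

0–3300 m, environmental: Δz = 3.3 km ⇒ ΔT = -38.61°C; T = -3.61°C

-3.61°C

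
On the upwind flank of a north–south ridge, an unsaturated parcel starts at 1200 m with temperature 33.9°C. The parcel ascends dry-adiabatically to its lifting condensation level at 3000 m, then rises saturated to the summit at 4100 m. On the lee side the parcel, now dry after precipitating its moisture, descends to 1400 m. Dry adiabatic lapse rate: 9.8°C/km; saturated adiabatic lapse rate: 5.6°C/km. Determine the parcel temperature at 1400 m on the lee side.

From 1200 m to 3000 m (dry): cools by 9.8 × 1.8 = 17.64°C, giving 16.26°C.
From 3000 m to 4100 m (saturated): cools by 5.6 × 1.1 = 6.16°C, giving 10.1°C.
From 4100 m to 1400 m (dry descent): warms by 9.8 × 2.7 = 26.46°C, giving 36.56°C.

36.56°C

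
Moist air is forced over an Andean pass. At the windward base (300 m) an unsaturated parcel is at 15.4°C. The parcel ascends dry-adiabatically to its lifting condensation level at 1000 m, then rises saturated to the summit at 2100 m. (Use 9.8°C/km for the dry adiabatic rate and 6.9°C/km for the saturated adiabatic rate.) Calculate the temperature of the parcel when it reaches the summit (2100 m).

From 300 m to 1000 m (dry): cools by 9.8 × 0.7 = 6.86°C, giving 8.54°C.
From 1000 m to 2100 m (saturated): cools by 6.9 × 1.1 = 7.59°C, giving 0.95°C.

0.95°C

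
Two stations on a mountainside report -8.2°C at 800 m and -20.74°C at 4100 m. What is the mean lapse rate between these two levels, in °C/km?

Γ = −ΔT/Δz = (-8.2 − (-20.74)) / (4100 − 800) m
  = 12.54°C / 3.3 km = 3.8°C/km

3.8°C/km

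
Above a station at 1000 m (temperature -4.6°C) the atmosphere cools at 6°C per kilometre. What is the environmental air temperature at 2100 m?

From 1000 m to 2100 m (environmental): cools by 6 × 1.1 = 6.6°C, giving -11.2°C.

-11.2°C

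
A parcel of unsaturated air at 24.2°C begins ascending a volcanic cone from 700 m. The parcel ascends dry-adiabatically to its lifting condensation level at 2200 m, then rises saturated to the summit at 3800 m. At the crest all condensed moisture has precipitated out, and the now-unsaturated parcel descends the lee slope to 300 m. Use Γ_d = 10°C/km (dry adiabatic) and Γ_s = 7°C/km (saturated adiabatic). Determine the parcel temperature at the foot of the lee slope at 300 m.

Dry to 2200 m: -10 × 1.5 km = -15°C, so T = 9.2°C.
Saturated to 3800 m: -7 × 1.6 km = -11.2°C, so T = -2°C.
Dry descent to 300 m: +10 × 3.5 km = +35°C, so T = 33°C.

33°C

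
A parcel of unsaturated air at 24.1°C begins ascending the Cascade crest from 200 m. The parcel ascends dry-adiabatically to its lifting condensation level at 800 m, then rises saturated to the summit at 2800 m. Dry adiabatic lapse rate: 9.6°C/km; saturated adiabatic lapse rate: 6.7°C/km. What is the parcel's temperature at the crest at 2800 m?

Dry to 800 m: -9.6 × 0.6 km = -5.76°C, so T = 18.34°C.
Saturated to 2800 m: -6.7 × 2 km = -13.4°C, so T = 4.94°C.

4.94°C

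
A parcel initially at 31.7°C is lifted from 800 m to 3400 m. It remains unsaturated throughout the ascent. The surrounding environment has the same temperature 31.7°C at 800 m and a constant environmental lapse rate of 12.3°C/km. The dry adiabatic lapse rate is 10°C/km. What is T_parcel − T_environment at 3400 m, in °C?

Parcel:
  800–3400 m, dry: Δz = 2.6 km ⇒ ΔT = -26°C; T = 5.7°C
Environment:
  800–3400 m, environment: Δz = 2.6 km ⇒ ΔT = -31.98°C; T = -0.28°C
T_parcel − T_env = 5.7 − (-0.28) = +5.98°C

+5.98°C (parcel warmer than environment)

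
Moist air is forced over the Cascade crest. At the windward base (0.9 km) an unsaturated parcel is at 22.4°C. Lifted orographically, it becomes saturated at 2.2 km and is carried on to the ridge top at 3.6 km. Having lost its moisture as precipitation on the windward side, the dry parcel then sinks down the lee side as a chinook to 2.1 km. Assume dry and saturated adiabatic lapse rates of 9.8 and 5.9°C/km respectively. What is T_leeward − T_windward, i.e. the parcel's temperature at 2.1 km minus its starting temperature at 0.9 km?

-6.3°C

900 → 2200 m (dry, 9.8°C/km): ΔT = -9.8 × 1.3 = -12.74°C → T = 9.66°C
2200 → 3600 m (saturated, 5.9°C/km): ΔT = -5.9 × 1.4 = -8.26°C → T = 1.4°C
3600 → 2100 m (dry descent, 9.8°C/km): ΔT = +9.8 × 1.5 = +14.7°C → T = 16.1°C
Net change vs windward start: 16.1 − 22.4 = -6.3°C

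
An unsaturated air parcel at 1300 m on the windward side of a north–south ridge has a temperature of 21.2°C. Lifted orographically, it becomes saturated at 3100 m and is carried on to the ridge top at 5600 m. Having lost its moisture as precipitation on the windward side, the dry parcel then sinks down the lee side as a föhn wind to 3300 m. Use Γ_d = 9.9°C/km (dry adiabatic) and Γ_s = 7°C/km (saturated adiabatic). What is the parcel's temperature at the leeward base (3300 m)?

8.65°C

From 1300 m to 3100 m (dry): cools by 9.9 × 1.8 = 17.82°C, giving 3.38°C.
From 3100 m to 5600 m (saturated): cools by 7 × 2.5 = 17.5°C, giving -14.12°C.
From 5600 m to 3300 m (dry descent): warms by 9.9 × 2.3 = 22.77°C, giving 8.65°C.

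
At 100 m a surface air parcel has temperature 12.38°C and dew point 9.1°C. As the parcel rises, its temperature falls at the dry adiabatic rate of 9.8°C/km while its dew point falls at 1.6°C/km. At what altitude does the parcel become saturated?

500 m

T and T_d converge at 9.8 − 1.6 = 8.2°C per km
Height above start = (12.38 − 9.1) / 8.2 = 0.4 km
LCL altitude = 100 m + 400 m = 500 m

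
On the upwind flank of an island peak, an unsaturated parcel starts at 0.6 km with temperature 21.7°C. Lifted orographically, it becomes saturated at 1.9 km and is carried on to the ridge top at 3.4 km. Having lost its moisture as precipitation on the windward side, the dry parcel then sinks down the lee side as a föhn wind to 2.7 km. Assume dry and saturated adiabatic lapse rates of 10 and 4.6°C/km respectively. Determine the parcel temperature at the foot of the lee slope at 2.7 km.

Dry to 1900 m: -10 × 1.3 km = -13°C, so T = 8.7°C.
Saturated to 3400 m: -4.6 × 1.5 km = -6.9°C, so T = 1.8°C.
Dry descent to 2700 m: +10 × 0.7 km = +7°C, so T = 8.8°C.

8.8°C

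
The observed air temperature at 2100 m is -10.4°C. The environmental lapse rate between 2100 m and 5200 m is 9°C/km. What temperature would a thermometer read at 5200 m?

-38.3°C

Environmental to 5200 m: -9 × 3.1 km = -27.9°C, so T = -38.3°C.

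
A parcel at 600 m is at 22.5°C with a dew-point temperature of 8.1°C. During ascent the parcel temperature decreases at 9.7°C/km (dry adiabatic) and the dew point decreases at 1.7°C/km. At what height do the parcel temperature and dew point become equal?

T and T_d converge at 9.7 − 1.7 = 8°C per km
Height above start = (22.5 − 8.1) / 8 = 1.8 km
LCL altitude = 600 m + 1800 m = 2400 m

2400 m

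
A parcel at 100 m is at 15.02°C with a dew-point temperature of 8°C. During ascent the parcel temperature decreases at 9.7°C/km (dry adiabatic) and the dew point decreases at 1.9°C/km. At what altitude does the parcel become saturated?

1000 m

T and T_d converge at 9.7 − 1.9 = 7.8°C per km
Height above start = (15.02 − 8) / 7.8 = 0.9 km
LCL altitude = 100 m + 900 m = 1000 m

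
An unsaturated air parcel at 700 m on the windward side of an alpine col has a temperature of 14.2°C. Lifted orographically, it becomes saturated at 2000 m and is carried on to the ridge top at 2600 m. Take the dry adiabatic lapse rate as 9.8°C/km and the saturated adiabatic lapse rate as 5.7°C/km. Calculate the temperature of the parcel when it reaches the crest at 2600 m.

700–2000 m, dry: Δz = 1.3 km ⇒ ΔT = -12.74°C; T = 1.46°C
2000–2600 m, saturated: Δz = 0.6 km ⇒ ΔT = -3.42°C; T = -1.96°C

-1.96°C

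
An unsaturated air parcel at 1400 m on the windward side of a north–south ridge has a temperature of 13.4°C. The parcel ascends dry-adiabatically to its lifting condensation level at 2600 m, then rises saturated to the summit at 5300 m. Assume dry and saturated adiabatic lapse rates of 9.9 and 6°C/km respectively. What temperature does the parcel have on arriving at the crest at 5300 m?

-14.68°C

From 1400 m to 2600 m (dry): cools by 9.9 × 1.2 = 11.88°C, giving 1.52°C.
From 2600 m to 5300 m (saturated): cools by 6 × 2.7 = 16.2°C, giving -14.68°C.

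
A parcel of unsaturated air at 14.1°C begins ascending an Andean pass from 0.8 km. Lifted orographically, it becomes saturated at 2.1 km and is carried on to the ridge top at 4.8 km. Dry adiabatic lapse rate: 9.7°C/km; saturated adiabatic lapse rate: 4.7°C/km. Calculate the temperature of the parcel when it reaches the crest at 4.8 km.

-11.2°C

From 800 m to 2100 m (dry): cools by 9.7 × 1.3 = 12.61°C, giving 1.49°C.
From 2100 m to 4800 m (saturated): cools by 4.7 × 2.7 = 12.69°C, giving -11.2°C.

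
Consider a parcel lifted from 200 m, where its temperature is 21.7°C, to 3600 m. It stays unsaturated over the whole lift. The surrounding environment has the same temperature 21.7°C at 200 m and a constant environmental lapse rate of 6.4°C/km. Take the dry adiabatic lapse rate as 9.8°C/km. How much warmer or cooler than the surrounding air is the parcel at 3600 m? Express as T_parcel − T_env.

Parcel:
  From 200 m to 3600 m (dry): cools by 9.8 × 3.4 = 33.32°C, giving -11.62°C.
Environment:
  From 200 m to 3600 m (environment): cools by 6.4 × 3.4 = 21.76°C, giving -0.06°C.
T_parcel − T_env = -11.62 − (-0.06) = -11.56°C

-11.56°C (parcel cooler than environment)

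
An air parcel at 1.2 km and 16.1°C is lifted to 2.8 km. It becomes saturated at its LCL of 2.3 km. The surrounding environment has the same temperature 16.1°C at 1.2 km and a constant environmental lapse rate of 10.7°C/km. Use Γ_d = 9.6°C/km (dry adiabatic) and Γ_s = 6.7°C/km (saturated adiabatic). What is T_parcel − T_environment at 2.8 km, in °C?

+3.21°C (parcel warmer than environment)

Parcel:
  1200–2300 m, dry: Δz = 1.1 km ⇒ ΔT = -10.56°C; T = 5.54°C
  2300–2800 m, saturated: Δz = 0.5 km ⇒ ΔT = -3.35°C; T = 2.19°C
Environment:
  1200–2800 m, environment: Δz = 1.6 km ⇒ ΔT = -17.12°C; T = -1.02°C
T_parcel − T_env = 2.19 − (-1.02) = +3.21°C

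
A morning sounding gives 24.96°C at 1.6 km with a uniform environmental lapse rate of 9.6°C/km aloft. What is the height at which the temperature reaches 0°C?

4.2 km

Height above start = (24.96 − 0) / 9.6 = 2.6 km
Altitude = 1600 m + 2600 m = 4200 m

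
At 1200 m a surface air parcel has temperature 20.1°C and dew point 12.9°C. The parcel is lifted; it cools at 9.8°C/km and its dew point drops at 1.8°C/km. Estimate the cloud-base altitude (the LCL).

2100 m

T and T_d converge at 9.8 − 1.8 = 8°C per km
Height above start = (20.1 − 12.9) / 8 = 0.9 km
LCL altitude = 1200 m + 900 m = 2100 m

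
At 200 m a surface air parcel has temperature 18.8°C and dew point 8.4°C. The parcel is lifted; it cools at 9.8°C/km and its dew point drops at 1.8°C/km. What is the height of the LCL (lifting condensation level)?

1500 m

T and T_d converge at 9.8 − 1.8 = 8°C per km
Height above start = (18.8 − 8.4) / 8 = 1.3 km
LCL altitude = 200 m + 1300 m = 1500 m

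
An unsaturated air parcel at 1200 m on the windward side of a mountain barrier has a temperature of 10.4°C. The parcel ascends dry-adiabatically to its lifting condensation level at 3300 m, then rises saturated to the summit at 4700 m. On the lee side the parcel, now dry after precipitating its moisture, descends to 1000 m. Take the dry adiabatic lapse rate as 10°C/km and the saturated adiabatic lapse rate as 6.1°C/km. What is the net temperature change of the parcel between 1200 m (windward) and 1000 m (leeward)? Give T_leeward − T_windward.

+7.46°C

Dry to 3300 m: -10 × 2.1 km = -21°C, so T = -10.6°C.
Saturated to 4700 m: -6.1 × 1.4 km = -8.54°C, so T = -19.14°C.
Dry descent to 1000 m: +10 × 3.7 km = +37°C, so T = 17.86°C.
Net change vs windward start: 17.86 − 10.4 = +7.46°C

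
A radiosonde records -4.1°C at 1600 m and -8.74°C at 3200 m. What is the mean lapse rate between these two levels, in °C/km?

2.9°C/km

Γ = −ΔT/Δz = (-4.1 − (-8.74)) / (3200 − 1600) m
  = 4.64°C / 1.6 km = 2.9°C/km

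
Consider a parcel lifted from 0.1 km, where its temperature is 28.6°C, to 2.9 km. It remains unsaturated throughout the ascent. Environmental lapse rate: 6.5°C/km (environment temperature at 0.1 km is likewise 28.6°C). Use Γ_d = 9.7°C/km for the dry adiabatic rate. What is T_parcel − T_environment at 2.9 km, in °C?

Parcel:
  100 → 2900 m (dry, 9.7°C/km): ΔT = -9.7 × 2.8 = -27.16°C → T = 1.44°C
Environment:
  100 → 2900 m (environment, 6.5°C/km): ΔT = -6.5 × 2.8 = -18.2°C → T = 10.4°C
T_parcel − T_env = 1.44 − 10.4 = -8.96°C

-8.96°C (parcel cooler than environment)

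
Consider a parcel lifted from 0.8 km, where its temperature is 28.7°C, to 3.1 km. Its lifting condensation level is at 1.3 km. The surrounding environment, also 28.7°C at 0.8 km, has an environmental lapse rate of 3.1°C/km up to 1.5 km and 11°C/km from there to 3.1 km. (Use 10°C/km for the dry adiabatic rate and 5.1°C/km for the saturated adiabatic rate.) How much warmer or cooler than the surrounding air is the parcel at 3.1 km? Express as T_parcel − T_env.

Parcel:
  From 800 m to 1300 m (dry): cools by 10 × 0.5 = 5°C, giving 23.7°C.
  From 1300 m to 3100 m (saturated): cools by 5.1 × 1.8 = 9.18°C, giving 14.52°C.
Environment:
  From 800 m to 1500 m (environment, lower layer): cools by 3.1 × 0.7 = 2.17°C, giving 26.53°C.
  From 1500 m to 3100 m (environment, upper layer): cools by 11 × 1.6 = 17.6°C, giving 8.93°C.
T_parcel − T_env = 14.52 − 8.93 = +5.59°C

+5.59°C (parcel warmer than environment)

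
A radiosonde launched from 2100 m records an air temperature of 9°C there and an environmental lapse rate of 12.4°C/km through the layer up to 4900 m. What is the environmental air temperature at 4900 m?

-25.72°C

Environmental to 4900 m: -12.4 × 2.8 km = -34.72°C, so T = -25.72°C.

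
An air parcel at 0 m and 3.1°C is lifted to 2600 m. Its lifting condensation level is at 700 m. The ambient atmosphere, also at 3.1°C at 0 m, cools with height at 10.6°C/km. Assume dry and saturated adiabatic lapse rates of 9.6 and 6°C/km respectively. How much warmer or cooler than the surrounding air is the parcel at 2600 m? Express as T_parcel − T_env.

Parcel:
  From 0 m to 700 m (dry): cools by 9.6 × 0.7 = 6.72°C, giving -3.62°C.
  From 700 m to 2600 m (saturated): cools by 6 × 1.9 = 11.4°C, giving -15.02°C.
Environment:
  From 0 m to 2600 m (environment): cools by 10.6 × 2.6 = 27.56°C, giving -24.46°C.
T_parcel − T_env = -15.02 − (-24.46) = +9.44°C

+9.44°C (parcel warmer than environment)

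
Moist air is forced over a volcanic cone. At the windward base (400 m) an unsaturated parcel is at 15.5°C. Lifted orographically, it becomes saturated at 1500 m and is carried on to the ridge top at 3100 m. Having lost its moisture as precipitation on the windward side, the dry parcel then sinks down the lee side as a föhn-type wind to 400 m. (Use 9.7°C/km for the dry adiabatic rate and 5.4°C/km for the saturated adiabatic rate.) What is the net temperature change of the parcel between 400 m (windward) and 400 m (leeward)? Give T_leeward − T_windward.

+6.88°C

400–1500 m, dry: Δz = 1.1 km ⇒ ΔT = -10.67°C; T = 4.83°C
1500–3100 m, saturated: Δz = 1.6 km ⇒ ΔT = -8.64°C; T = -3.81°C
3100–400 m, dry descent: Δz = 2.7 km ⇒ ΔT = +26.19°C; T = 22.38°C
Net change vs windward start: 22.38 − 15.5 = +6.88°C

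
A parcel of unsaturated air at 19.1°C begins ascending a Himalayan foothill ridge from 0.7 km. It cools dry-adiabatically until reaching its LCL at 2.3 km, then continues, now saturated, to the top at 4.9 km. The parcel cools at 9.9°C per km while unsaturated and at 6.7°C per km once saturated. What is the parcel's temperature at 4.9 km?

From 700 m to 2300 m (dry): cools by 9.9 × 1.6 = 15.84°C, giving 3.26°C.
From 2300 m to 4900 m (saturated): cools by 6.7 × 2.6 = 17.42°C, giving -14.16°C.

-14.16°C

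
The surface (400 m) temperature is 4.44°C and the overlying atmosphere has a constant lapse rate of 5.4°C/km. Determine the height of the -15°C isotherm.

Height above start = (4.44 − (-15)) / 5.4 = 3.6 km
Altitude = 400 m + 3600 m = 4000 m

4000 m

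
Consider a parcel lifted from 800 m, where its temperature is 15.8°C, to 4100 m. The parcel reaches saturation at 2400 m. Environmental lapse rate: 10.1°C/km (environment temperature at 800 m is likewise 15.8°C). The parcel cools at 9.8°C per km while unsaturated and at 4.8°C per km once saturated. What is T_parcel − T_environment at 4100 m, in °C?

Parcel:
  Dry to 2400 m: -9.8 × 1.6 km = -15.68°C, so T = 0.12°C.
  Saturated to 4100 m: -4.8 × 1.7 km = -8.16°C, so T = -8.04°C.
Environment:
  Environment to 4100 m: -10.1 × 3.3 km = -33.33°C, so T = -17.53°C.
T_parcel − T_env = -8.04 − (-17.53) = +9.49°C

+9.49°C (parcel warmer than environment)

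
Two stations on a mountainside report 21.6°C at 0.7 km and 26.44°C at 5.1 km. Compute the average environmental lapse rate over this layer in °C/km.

-1.1°C/km

Γ = −ΔT/Δz = (21.6 − 26.44) / (5100 − 700) m
  = -4.84°C / 4.4 km = -1.1°C/km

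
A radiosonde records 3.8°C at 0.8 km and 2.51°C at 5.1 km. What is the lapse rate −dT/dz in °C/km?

0.3°C/km

Γ = −ΔT/Δz = (3.8 − 2.51) / (5100 − 800) m
  = 1.29°C / 4.3 km = 0.3°C/km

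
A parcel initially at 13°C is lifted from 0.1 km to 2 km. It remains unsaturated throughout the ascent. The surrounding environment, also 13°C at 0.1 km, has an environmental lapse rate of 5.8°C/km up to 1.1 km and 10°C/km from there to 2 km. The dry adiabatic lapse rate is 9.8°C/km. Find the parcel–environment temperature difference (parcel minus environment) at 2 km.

-3.82°C (parcel cooler than environment)

Parcel:
  Dry to 2000 m: -9.8 × 1.9 km = -18.62°C, so T = -5.62°C.
Environment:
  Environment, lower layer to 1100 m: -5.8 × 1 km = -5.8°C, so T = 7.2°C.
  Environment, upper layer to 2000 m: -10 × 0.9 km = -9°C, so T = -1.8°C.
T_parcel − T_env = -5.62 − (-1.8) = -3.82°C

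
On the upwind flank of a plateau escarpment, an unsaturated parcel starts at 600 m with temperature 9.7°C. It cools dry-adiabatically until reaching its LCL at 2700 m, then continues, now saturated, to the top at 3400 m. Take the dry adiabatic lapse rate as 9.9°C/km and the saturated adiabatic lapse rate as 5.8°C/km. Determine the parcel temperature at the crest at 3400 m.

-15.15°C

600 → 2700 m (dry, 9.9°C/km): ΔT = -9.9 × 2.1 = -20.79°C → T = -11.09°C
2700 → 3400 m (saturated, 5.8°C/km): ΔT = -5.8 × 0.7 = -4.06°C → T = -15.15°C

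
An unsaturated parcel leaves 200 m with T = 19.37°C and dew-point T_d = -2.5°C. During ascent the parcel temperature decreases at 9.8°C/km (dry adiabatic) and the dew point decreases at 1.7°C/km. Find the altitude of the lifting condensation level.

2900 m

T and T_d converge at 9.8 − 1.7 = 8.1°C per km
Height above start = (19.37 − (-2.5)) / 8.1 = 2.7 km
LCL altitude = 200 m + 2700 m = 2900 m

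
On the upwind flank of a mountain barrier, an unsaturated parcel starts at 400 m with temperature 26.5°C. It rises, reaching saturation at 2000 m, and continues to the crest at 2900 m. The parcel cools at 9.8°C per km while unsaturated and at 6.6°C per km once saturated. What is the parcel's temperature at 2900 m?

4.88°C

400 → 2000 m (dry, 9.8°C/km): ΔT = -9.8 × 1.6 = -15.68°C → T = 10.82°C
2000 → 2900 m (saturated, 6.6°C/km): ΔT = -6.6 × 0.9 = -5.94°C → T = 4.88°C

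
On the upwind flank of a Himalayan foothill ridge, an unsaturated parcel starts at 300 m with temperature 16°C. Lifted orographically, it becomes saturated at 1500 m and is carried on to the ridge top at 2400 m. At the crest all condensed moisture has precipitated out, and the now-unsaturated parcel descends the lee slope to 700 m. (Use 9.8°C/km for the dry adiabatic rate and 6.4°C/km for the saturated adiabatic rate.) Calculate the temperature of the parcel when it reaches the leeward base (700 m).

15.14°C

Dry to 1500 m: -9.8 × 1.2 km = -11.76°C, so T = 4.24°C.
Saturated to 2400 m: -6.4 × 0.9 km = -5.76°C, so T = -1.52°C.
Dry descent to 700 m: +9.8 × 1.7 km = +16.66°C, so T = 15.14°C.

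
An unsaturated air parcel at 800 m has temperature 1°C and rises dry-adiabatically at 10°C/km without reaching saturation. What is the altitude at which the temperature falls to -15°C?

2400 m

Height above start = (1 − (-15)) / 10 = 1.6 km
Altitude = 800 m + 1600 m = 2400 m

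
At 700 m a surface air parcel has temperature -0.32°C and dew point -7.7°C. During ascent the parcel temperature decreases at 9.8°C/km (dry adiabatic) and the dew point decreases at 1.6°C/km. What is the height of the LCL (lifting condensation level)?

1600 m

T and T_d converge at 9.8 − 1.6 = 8.2°C per km
Height above start = (-0.32 − (-7.7)) / 8.2 = 0.9 km
LCL altitude = 700 m + 900 m = 1600 m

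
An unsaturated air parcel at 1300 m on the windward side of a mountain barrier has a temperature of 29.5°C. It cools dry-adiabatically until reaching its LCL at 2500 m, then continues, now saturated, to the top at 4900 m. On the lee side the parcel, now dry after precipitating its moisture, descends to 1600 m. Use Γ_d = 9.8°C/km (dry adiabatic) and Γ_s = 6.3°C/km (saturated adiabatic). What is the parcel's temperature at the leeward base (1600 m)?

From 1300 m to 2500 m (dry): cools by 9.8 × 1.2 = 11.76°C, giving 17.74°C.
From 2500 m to 4900 m (saturated): cools by 6.3 × 2.4 = 15.12°C, giving 2.62°C.
From 4900 m to 1600 m (dry descent): warms by 9.8 × 3.3 = 32.34°C, giving 34.96°C.

34.96°C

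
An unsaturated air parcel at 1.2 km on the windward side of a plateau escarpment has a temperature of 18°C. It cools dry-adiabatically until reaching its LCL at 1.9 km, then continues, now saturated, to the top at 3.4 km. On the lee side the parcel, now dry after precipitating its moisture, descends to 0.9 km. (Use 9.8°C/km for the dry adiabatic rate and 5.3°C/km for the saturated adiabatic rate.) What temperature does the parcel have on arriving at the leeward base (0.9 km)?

27.69°C

1200–1900 m, dry: Δz = 0.7 km ⇒ ΔT = -6.86°C; T = 11.14°C
1900–3400 m, saturated: Δz = 1.5 km ⇒ ΔT = -7.95°C; T = 3.19°C
3400–900 m, dry descent: Δz = 2.5 km ⇒ ΔT = +24.5°C; T = 27.69°C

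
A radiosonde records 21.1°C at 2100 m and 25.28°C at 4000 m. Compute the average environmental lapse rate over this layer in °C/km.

Γ = −ΔT/Δz = (21.1 − 25.28) / (4000 − 2100) m
  = -4.18°C / 1.9 km = -2.2°C/km

-2.2°C/km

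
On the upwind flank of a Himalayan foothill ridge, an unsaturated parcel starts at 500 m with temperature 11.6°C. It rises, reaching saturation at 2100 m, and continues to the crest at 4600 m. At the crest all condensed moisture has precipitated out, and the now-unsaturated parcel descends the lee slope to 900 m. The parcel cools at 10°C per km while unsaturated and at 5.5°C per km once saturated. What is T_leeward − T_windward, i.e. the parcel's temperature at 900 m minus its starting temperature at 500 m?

Dry to 2100 m: -10 × 1.6 km = -16°C, so T = -4.4°C.
Saturated to 4600 m: -5.5 × 2.5 km = -13.75°C, so T = -18.15°C.
Dry descent to 900 m: +10 × 3.7 km = +37°C, so T = 18.85°C.
Net change vs windward start: 18.85 − 11.6 = +7.25°C

+7.25°C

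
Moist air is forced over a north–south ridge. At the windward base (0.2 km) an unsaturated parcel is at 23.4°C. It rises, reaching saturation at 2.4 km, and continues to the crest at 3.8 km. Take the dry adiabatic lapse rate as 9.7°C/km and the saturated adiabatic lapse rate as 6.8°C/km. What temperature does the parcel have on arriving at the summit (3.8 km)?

200–2400 m, dry: Δz = 2.2 km ⇒ ΔT = -21.34°C; T = 2.06°C
2400–3800 m, saturated: Δz = 1.4 km ⇒ ΔT = -9.52°C; T = -7.46°C

-7.46°C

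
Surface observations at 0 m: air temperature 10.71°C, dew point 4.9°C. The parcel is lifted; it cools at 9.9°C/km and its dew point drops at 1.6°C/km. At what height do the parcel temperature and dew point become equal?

T and T_d converge at 9.9 − 1.6 = 8.3°C per km
Height above start = (10.71 − 4.9) / 8.3 = 0.7 km
LCL altitude = 0 m + 700 m = 700 m

700 m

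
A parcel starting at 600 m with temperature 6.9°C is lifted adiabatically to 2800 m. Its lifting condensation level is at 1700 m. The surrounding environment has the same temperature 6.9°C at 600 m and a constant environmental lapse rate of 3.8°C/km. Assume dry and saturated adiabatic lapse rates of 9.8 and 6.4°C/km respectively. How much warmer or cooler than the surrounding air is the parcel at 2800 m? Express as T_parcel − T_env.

Parcel:
  600 → 1700 m (dry, 9.8°C/km): ΔT = -9.8 × 1.1 = -10.78°C → T = -3.88°C
  1700 → 2800 m (saturated, 6.4°C/km): ΔT = -6.4 × 1.1 = -7.04°C → T = -10.92°C
Environment:
  600 → 2800 m (environment, 3.8°C/km): ΔT = -3.8 × 2.2 = -8.36°C → T = -1.46°C
T_parcel − T_env = -10.92 − (-1.46) = -9.46°C

-9.46°C (parcel cooler than environment)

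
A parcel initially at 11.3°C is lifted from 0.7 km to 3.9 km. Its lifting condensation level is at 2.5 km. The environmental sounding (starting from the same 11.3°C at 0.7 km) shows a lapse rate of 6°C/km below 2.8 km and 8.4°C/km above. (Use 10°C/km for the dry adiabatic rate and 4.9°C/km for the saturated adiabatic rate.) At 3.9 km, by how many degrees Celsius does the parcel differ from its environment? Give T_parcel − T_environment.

-3.02°C (parcel cooler than environment)

Parcel:
  Dry to 2500 m: -10 × 1.8 km = -18°C, so T = -6.7°C.
  Saturated to 3900 m: -4.9 × 1.4 km = -6.86°C, so T = -13.56°C.
Environment:
  Environment, lower layer to 2800 m: -6 × 2.1 km = -12.6°C, so T = -1.3°C.
  Environment, upper layer to 3900 m: -8.4 × 1.1 km = -9.24°C, so T = -10.54°C.
T_parcel − T_env = -13.56 − (-10.54) = -3.02°C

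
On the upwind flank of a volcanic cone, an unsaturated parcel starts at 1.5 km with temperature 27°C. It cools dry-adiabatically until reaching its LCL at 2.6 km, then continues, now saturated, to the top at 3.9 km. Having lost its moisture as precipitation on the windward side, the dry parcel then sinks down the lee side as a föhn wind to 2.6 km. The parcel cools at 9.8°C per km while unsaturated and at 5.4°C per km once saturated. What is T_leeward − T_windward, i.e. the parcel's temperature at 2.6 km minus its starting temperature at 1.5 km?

-5.06°C

1500 → 2600 m (dry, 9.8°C/km): ΔT = -9.8 × 1.1 = -10.78°C → T = 16.22°C
2600 → 3900 m (saturated, 5.4°C/km): ΔT = -5.4 × 1.3 = -7.02°C → T = 9.2°C
3900 → 2600 m (dry descent, 9.8°C/km): ΔT = +9.8 × 1.3 = +12.74°C → T = 21.94°C
Net change vs windward start: 21.94 − 27 = -5.06°C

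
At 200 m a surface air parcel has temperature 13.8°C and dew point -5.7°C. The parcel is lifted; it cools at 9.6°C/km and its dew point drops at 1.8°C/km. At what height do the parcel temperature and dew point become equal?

T and T_d converge at 9.6 − 1.8 = 7.8°C per km
Height above start = (13.8 − (-5.7)) / 7.8 = 2.5 km
LCL altitude = 200 m + 2500 m = 2700 m

2700 m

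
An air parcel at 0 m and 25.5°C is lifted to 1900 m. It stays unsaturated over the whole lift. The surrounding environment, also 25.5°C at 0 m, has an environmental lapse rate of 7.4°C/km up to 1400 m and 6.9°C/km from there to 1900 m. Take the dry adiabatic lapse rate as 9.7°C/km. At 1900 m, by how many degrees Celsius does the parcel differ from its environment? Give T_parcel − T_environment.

-4.62°C (parcel cooler than environment)

Parcel:
  0–1900 m, dry: Δz = 1.9 km ⇒ ΔT = -18.43°C; T = 7.07°C
Environment:
  0–1400 m, environment, lower layer: Δz = 1.4 km ⇒ ΔT = -10.36°C; T = 15.14°C
  1400–1900 m, environment, upper layer: Δz = 0.5 km ⇒ ΔT = -3.45°C; T = 11.69°C
T_parcel − T_env = 7.07 − 11.69 = -4.62°C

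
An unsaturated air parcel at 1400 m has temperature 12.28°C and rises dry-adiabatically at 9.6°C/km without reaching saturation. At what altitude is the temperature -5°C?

Height above start = (12.28 − (-5)) / 9.6 = 1.8 km
Altitude = 1400 m + 1800 m = 3200 m

3200 m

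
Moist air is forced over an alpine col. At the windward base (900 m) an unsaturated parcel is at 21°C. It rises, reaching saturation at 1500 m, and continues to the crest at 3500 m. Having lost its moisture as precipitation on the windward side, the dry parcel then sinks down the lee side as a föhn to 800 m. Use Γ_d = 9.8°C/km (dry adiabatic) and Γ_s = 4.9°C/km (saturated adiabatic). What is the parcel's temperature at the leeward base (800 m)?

31.78°C

From 900 m to 1500 m (dry): cools by 9.8 × 0.6 = 5.88°C, giving 15.12°C.
From 1500 m to 3500 m (saturated): cools by 4.9 × 2 = 9.8°C, giving 5.32°C.
From 3500 m to 800 m (dry descent): warms by 9.8 × 2.7 = 26.46°C, giving 31.78°C.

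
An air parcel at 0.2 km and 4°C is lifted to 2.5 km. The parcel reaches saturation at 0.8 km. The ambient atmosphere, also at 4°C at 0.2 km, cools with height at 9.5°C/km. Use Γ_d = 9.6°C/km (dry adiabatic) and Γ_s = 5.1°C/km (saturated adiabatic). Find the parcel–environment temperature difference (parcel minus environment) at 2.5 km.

+7.42°C (parcel warmer than environment)

Parcel:
  200–800 m, dry: Δz = 0.6 km ⇒ ΔT = -5.76°C; T = -1.76°C
  800–2500 m, saturated: Δz = 1.7 km ⇒ ΔT = -8.67°C; T = -10.43°C
Environment:
  200–2500 m, environment: Δz = 2.3 km ⇒ ΔT = -21.85°C; T = -17.85°C
T_parcel − T_env = -10.43 − (-17.85) = +7.42°C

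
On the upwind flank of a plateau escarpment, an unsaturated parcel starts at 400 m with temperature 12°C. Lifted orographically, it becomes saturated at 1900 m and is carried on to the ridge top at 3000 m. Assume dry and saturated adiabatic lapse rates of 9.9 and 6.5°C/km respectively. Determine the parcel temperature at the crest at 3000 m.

-10°C

From 400 m to 1900 m (dry): cools by 9.9 × 1.5 = 14.85°C, giving -2.85°C.
From 1900 m to 3000 m (saturated): cools by 6.5 × 1.1 = 7.15°C, giving -10°C.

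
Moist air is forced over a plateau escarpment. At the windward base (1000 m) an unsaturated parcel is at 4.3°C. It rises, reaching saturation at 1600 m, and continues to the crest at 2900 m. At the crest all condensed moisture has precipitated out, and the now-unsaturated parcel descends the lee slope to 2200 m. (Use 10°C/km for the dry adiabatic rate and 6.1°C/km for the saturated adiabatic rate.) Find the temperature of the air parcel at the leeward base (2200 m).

-2.63°C

1000–1600 m, dry: Δz = 0.6 km ⇒ ΔT = -6°C; T = -1.7°C
1600–2900 m, saturated: Δz = 1.3 km ⇒ ΔT = -7.93°C; T = -9.63°C
2900–2200 m, dry descent: Δz = 0.7 km ⇒ ΔT = +7°C; T = -2.63°C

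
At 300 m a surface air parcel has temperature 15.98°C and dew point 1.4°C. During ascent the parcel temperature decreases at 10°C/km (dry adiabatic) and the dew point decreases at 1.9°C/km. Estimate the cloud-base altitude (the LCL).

2100 m

T and T_d converge at 10 − 1.9 = 8.1°C per km
Height above start = (15.98 − 1.4) / 8.1 = 1.8 km
LCL altitude = 300 m + 1800 m = 2100 m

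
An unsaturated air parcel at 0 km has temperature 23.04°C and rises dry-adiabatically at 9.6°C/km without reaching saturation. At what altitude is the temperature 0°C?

2.4 km

Height above start = (23.04 − 0) / 9.6 = 2.4 km
Altitude = 0 m + 2400 m = 2400 m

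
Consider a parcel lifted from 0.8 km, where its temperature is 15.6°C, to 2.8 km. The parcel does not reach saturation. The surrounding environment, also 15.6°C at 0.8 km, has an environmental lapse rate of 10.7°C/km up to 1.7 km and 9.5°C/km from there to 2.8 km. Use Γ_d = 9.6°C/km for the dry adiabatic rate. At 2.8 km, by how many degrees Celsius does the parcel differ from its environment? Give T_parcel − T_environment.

+0.88°C (parcel warmer than environment)

Parcel:
  800–2800 m, dry: Δz = 2 km ⇒ ΔT = -19.2°C; T = -3.6°C
Environment:
  800–1700 m, environment, lower layer: Δz = 0.9 km ⇒ ΔT = -9.63°C; T = 5.97°C
  1700–2800 m, environment, upper layer: Δz = 1.1 km ⇒ ΔT = -10.45°C; T = -4.48°C
T_parcel − T_env = -3.6 − (-4.48) = +0.88°C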